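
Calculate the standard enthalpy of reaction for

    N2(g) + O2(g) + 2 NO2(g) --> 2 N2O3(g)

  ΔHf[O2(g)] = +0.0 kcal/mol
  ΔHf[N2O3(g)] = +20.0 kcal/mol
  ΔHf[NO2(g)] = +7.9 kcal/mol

ΔH° = 24.2 kcal/mol

Products: 2·(+20.0) = +40.0
Reactants: 1·(+0.0) + 1·(+0.0) + 2·(+7.9) = +15.8
ΔH° = (+40.0) − (+15.8) = 24.2 kcal/mol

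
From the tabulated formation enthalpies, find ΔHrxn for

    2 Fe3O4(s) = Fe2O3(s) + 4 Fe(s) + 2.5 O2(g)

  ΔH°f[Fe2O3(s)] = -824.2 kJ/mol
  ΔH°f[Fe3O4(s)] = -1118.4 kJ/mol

Products: 1·(-824.2) + 4·(+0.0) + 5/2·(+0.0) = -824.2
Reactants: 2·(-1118.4) = -2236.8
ΔHrxn = (-824.2) − (-2236.8) = 1412.6 kJ/mol

ΔHrxn = 1412.6 kJ/mol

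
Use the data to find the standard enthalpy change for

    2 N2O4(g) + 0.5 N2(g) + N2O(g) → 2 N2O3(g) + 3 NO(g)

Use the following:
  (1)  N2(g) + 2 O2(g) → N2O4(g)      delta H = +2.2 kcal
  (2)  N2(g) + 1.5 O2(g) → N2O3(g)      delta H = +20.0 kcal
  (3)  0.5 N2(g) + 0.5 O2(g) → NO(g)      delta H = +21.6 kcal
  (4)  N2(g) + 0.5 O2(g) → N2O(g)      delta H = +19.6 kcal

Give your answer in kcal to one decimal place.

delta H = 80.8 kcal

(1) reversed and × 2: (-2)·(+2.2) = -4.4 kcal
(2) × 2: (2)·(+20.0) = +40.0 kcal
(3) × 3: (3)·(+21.6) = +64.8 kcal
(4) reversed: -19.6 kcal
delta H = (-4.4) + (+40.0) + (+64.8) + (-19.6) = 80.8 kcal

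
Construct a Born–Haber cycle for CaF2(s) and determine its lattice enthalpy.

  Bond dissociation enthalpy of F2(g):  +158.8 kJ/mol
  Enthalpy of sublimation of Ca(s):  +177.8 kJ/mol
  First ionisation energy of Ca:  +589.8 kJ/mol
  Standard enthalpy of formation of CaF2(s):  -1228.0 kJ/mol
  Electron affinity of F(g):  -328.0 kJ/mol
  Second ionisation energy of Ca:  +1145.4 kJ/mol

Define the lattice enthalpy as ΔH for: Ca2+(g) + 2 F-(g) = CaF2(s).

U = -2643.8 kJ/mol

ΔHf° = 1·ΔHsub + 1·(ΣIE) + 1·D(F2) + 2·EA + U
-1228.0 = 1·(+177.8) + 1·(+1735.2) + 1·(+158.8) + 2·(-328.0) + U
U = -1228.0 − (+1415.8) = -2643.8 kJ/mol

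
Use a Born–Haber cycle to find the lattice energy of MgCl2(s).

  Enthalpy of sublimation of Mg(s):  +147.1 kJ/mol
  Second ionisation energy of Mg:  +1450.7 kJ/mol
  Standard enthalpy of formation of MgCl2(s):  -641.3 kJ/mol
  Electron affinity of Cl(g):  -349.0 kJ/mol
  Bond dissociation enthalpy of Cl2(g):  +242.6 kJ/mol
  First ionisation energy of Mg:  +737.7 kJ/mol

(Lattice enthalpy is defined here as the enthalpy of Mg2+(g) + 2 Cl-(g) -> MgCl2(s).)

U = -2521.4 kJ/mol

ΔHf° = 1·ΔHsub + 1·(ΣIE) + 1·D(Cl2) + 2·EA + U
-641.3 = 1·(+147.1) + 1·(+2188.4) + 1·(+242.6) + 2·(-349.0) + U
U = -641.3 − (+1880.1) = -2521.4 kJ/mol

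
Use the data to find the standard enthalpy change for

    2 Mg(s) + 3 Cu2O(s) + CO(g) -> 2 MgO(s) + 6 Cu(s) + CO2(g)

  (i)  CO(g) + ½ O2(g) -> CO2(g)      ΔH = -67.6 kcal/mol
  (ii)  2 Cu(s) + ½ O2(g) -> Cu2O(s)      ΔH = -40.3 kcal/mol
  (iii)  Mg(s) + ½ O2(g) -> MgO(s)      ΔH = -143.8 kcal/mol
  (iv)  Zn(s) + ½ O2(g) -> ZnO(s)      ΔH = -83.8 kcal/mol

(i) as written: -67.6 kcal/mol
(ii) reversed and × 3: (-3)·(-40.3) = +120.9 kcal/mol
(iii) × 2: (2)·(-143.8) = -287.6 kcal/mol
(iv): not needed.
ΔH = (1)·(-67.6) + (-3)·(-40.3) + (2)·(-143.8) = -234.3 kcal/mol

ΔH = -234.3 kcal/mol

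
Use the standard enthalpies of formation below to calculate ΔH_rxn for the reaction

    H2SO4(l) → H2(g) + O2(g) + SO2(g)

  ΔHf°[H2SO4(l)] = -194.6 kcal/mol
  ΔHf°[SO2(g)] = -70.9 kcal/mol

ΔH_rxn = 123.7 kcal/mol

Products: 1·(+0.0) + 1·(+0.0) + 1·(-70.9) = -70.9
Reactants: 1·(-194.6) = -194.6
ΔH_rxn = (-70.9) − (-194.6) = 123.7 kcal/mol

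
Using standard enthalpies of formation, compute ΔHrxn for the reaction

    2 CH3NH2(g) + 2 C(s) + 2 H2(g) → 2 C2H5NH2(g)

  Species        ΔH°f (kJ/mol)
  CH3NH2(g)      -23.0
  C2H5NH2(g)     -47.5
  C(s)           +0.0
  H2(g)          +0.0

Products: 2·(-47.5) = -95.0
Reactants: 2·(-23.0) + 2·(+0.0) + 2·(+0.0) = -46.0
ΔHrxn = (-95.0) − (-46.0) = -49.0 kJ/mol

ΔHrxn = -49.0 kJ/mol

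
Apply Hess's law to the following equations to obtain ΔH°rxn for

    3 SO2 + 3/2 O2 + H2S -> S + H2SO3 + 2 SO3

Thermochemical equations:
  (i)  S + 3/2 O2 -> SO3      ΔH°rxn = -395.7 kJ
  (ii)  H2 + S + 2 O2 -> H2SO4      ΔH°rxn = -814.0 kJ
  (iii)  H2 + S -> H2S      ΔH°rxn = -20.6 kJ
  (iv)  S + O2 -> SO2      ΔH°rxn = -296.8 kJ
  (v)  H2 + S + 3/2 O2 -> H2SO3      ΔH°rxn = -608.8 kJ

(i) × 2: (2)·(-395.7) = -791.4 kJ
(ii): not needed.
(iii) reversed: +20.6 kJ
(iv) reversed and × 3: (-3)·(-296.8) = +890.4 kJ
(v) as written: -608.8 kJ
ΔH°rxn = (-791.4) + (+20.6) + (+890.4) + (-608.8) = -489.2 kJ

ΔH°rxn = -489.2 kJ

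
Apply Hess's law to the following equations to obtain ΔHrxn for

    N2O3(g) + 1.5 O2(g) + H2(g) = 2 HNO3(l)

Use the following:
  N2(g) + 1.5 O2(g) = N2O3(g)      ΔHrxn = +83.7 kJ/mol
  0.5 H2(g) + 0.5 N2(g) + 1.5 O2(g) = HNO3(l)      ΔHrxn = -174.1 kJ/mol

ΔHrxn = -431.9 kJ/mol

equation 1 reversed: -83.7 kJ/mol
equation 2 × 2: (2)·(-174.1) = -348.2 kJ/mol
ΔHrxn = (-83.7) + (-348.2) = -431.9 kJ/mol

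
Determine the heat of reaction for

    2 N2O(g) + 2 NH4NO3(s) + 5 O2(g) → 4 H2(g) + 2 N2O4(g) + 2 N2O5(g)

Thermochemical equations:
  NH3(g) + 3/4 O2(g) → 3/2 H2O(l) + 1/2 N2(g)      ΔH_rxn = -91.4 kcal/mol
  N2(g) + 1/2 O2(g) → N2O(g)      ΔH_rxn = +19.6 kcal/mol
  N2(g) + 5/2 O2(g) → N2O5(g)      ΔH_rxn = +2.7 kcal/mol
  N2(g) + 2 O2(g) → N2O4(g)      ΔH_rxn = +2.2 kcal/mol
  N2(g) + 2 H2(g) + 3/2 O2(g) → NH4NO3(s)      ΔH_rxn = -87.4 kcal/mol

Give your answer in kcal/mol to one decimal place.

ΔH_rxn = 145.4 kcal/mol

equation 1: not needed (H2O(l) appears nowhere else).
equation 2 reversed and × 2 (reverse to put N2O(g) on the reactant side; ×2 to match 2 N2O(g) in the target): (-2)·(+19.6) = -39.2 kcal/mol
equation 3 × 2 (×2 to match 2 N2O5(g) in the target): (2)·(+2.7) = +5.4 kcal/mol
equation 4 × 2 (scale by 2 for the 2 N2O4(g)): (2)·(+2.2) = +4.4 kcal/mol
equation 5 reversed and × 2 (reverse to put NH4NO3(s) on the reactant side; ×2 to match 2 NH4NO3(s) in the target): (-2)·(-87.4) = +174.8 kcal/mol
By Hess's law, ΔH_rxn = (-39.2) + (+5.4) + (+4.4) + (+174.8) = 145.4 kcal/mol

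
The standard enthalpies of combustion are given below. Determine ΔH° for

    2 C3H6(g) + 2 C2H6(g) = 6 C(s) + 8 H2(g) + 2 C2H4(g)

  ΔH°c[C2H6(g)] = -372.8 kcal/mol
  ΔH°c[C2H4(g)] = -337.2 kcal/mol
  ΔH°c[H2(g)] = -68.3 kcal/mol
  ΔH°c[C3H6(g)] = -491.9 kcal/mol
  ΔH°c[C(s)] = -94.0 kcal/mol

Using ΔH = Σ nΔHc°(reactants) − Σ nΔHc°(products):
= [2·(-491.9) + 2·(-372.8)] − [6·(-94.0) + 8·(-68.3) + 2·(-337.2)]
= 55.4 kcal/mol

ΔH° = 55.4 kcal/mol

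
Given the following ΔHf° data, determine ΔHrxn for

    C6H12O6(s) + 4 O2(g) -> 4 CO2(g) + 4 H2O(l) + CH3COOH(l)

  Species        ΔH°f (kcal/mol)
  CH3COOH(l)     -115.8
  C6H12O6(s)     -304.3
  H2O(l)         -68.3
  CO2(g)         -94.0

Products: 4·(-94.0) + 4·(-68.3) + 1·(-115.8) = -765.0
Reactants: 1·(-304.3) + 4·(+0.0) = -304.3
ΔHrxn = (-765.0) − (-304.3) = -460.7 kcal/mol

ΔHrxn = -460.7 kcal/mol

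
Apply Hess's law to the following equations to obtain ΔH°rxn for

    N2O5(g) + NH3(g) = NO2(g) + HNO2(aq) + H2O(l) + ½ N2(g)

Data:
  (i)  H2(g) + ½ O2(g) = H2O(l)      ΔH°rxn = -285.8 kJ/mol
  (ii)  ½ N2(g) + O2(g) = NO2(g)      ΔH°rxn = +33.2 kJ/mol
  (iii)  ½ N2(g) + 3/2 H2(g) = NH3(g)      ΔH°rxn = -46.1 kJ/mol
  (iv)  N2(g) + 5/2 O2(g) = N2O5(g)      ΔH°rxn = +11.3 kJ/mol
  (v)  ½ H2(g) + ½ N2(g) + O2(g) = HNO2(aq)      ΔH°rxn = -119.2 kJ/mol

ΔH°rxn = -337.0 kJ/mol

(i) as written (H2O(l) already on the product side): -285.8 kJ/mol
(ii) as written (NO2(g) already on the product side): +33.2 kJ/mol
(iii) reversed (NH3(g) must end up as a reactant): +46.1 kJ/mol
(iv) reversed (reverse to put N2O5(g) on the reactant side): -11.3 kJ/mol
(v) as written (HNO2(aq) already on the product side): -119.2 kJ/mol
Summing the manipulated equations, ΔH°rxn = (1)·(-285.8) + (1)·(+33.2) + (-1)·(-46.1) + (-1)·(+11.3) + (1)·(-119.2) = -337.0 kJ/mol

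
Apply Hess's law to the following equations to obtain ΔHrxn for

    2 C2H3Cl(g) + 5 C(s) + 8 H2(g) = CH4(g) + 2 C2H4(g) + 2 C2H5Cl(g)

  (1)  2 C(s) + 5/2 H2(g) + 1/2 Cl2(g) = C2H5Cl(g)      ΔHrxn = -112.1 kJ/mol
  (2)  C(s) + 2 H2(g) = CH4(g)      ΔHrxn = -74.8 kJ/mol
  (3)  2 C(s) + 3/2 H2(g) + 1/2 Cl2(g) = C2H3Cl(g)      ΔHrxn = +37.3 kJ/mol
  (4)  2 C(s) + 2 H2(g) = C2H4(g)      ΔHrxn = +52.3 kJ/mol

(1) × 2: (2)·(-112.1) = -224.2 kJ/mol
(2) as written: -74.8 kJ/mol
(3) reversed and × 2: (-2)·(+37.3) = -74.6 kJ/mol
(4) × 2: (2)·(+52.3) = +104.6 kJ/mol
By Hess's law, ΔHrxn = (2)·(-112.1) + (1)·(-74.8) + (-2)·(+37.3) + (2)·(+52.3) = -269.0 kJ/mol

ΔHrxn = -269.0 kJ/mol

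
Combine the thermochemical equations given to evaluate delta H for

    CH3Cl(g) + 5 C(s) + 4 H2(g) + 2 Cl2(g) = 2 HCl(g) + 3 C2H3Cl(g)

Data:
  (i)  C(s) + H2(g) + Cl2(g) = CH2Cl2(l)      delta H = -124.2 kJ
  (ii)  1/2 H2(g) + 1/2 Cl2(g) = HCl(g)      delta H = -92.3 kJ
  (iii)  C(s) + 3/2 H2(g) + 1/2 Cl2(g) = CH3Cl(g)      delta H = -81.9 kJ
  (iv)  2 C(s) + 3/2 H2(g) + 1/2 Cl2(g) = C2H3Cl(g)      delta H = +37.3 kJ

(i): not needed.
(ii) × 2: (2)·(-92.3) = -184.6 kJ
(iii) reversed: +81.9 kJ
(iv) × 3: (3)·(+37.3) = +111.9 kJ
delta H = (-184.6) + (+81.9) + (+111.9) = 9.2 kJ

delta H = 9.2 kJ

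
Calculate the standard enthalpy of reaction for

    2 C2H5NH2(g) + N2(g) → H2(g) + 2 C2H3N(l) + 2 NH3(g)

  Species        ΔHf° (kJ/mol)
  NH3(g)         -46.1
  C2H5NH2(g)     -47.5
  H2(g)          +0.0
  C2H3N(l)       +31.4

ΔH°rxn = Σ nΔHf°(products) − Σ nΔHf°(reactants).
Products: 1·(+0.0) + 2·(+31.4) + 2·(-46.1) = -29.4
Reactants: 2·(-47.5) + 1·(+0.0) = -95.0
ΔH°rxn = (-29.4) − (-95.0) = 65.6 kJ/mol

ΔH°rxn = 65.6 kJ/mol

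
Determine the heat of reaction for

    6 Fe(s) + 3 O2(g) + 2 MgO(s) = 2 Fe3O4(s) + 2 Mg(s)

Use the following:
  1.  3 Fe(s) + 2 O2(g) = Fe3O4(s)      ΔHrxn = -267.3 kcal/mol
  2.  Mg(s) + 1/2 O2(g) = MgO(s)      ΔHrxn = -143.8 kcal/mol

eq. 1 × 2 (×2 to match 2 Fe3O4(s) in the target): (2)·(-267.3) = -534.6 kcal/mol
eq. 2 reversed and × 2 (MgO(s) must end up as a reactant; ×2 to match 2 MgO(s) in the target): (-2)·(-143.8) = +287.6 kcal/mol
Since enthalpy is a state function, ΔHrxn = (-534.6) + (+287.6) = -247.0 kcal/mol

ΔHrxn = -247.0 kcal/mol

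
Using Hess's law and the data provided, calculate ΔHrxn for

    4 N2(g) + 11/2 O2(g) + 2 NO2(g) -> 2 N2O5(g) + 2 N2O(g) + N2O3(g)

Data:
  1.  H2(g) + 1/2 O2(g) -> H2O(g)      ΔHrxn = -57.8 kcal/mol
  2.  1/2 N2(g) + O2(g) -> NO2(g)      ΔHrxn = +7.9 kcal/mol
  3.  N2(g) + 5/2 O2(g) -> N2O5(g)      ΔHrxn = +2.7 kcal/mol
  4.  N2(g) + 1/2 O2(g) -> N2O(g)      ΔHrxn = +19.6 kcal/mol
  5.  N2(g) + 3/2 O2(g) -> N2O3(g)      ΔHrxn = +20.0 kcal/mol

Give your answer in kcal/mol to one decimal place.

eq. 1: not needed.
eq. 2 reversed and × 2: (-2)·(+7.9) = -15.8 kcal/mol
eq. 3 × 2: (2)·(+2.7) = +5.4 kcal/mol
eq. 4 × 2: (2)·(+19.6) = +39.2 kcal/mol
eq. 5 as written: +20.0 kcal/mol
ΔHrxn = (-15.8) + (+5.4) + (+39.2) + (+20.0) = 48.8 kcal/mol

ΔHrxn = 48.8 kcal/mol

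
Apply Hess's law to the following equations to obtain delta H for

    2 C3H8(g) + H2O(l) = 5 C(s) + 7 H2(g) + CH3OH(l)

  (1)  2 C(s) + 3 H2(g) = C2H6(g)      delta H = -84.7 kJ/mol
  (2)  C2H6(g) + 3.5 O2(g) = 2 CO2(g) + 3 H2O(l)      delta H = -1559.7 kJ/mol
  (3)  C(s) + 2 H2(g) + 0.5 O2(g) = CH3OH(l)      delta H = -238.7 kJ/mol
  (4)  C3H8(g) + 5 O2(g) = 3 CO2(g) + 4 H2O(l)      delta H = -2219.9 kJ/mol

delta H = 254.7 kJ/mol

(1) reversed and × 3: (-3)·(-84.7) = +254.1 kJ/mol
(2) reversed and × 3: (-3)·(-1559.7) = +4679.1 kJ/mol
(3) as written (CH3OH(l) already on the product side): -238.7 kJ/mol
(4) × 2 (×2 to match 2 C3H8(g) in the target): (2)·(-2219.9) = -4439.8 kJ/mol
Summing the manipulated equations, delta H = (-3)·(-84.7) + (-3)·(-1559.7) + (1)·(-238.7) + (2)·(-2219.9) = 254.7 kJ/mol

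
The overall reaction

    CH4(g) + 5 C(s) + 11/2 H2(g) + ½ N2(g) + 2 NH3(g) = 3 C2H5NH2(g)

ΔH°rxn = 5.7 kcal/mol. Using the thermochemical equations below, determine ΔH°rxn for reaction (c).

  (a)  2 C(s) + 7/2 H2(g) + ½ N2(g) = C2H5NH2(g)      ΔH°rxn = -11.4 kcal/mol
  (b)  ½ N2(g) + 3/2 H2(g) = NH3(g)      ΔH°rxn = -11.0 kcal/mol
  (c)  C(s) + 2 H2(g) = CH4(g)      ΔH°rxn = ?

(a) × 3 (scale by 3 for the 3 C2H5NH2(g)): (3)·(-11.4) = -34.2 kcal/mol
(b) reversed and × 2 (NH3(g) must end up as a reactant; ×2 to match 2 NH3(g) in the target): (-2)·(-11.0) = +22.0 kcal/mol
(c) reversed (reverse to put CH4(g) on the reactant side): contributes −x
+5.7 = (-34.2) + (+22.0) − x
x = (+5.7 − (-12.2)) / (-1) = -17.9 kcal/mol

ΔH°rxn = -17.9 kcal/mol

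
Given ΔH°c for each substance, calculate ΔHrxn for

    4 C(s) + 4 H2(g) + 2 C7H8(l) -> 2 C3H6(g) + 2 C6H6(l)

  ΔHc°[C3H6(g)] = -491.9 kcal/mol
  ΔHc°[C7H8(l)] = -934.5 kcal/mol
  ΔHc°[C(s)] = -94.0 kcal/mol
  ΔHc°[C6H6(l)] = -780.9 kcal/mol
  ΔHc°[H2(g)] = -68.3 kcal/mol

With combustion enthalpies, reactants minus products:
= [4·(-94.0) + 4·(-68.3) + 2·(-934.5)] − [2·(-491.9) + 2·(-780.9)]
= 27.4 kcal/mol

ΔHrxn = 27.4 kcal/mol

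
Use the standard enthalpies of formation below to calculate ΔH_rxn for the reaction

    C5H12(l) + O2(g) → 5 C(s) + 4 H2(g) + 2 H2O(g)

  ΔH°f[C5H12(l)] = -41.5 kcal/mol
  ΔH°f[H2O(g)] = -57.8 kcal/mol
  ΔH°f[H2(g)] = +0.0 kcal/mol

Products: 5·(+0.0) + 4·(+0.0) + 2·(-57.8) = -115.6
Reactants: 1·(-41.5) + 1·(+0.0) = -41.5
ΔH_rxn = (-115.6) − (-41.5) = -74.1 kcal/mol

ΔH_rxn = -74.1 kcal/mol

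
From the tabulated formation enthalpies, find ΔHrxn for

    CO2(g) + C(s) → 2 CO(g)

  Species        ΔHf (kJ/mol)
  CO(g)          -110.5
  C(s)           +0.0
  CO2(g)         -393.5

Products: 2·(-110.5) = -221.0
Reactants: 1·(-393.5) + 1·(+0.0) = -393.5
ΔHrxn = (-221.0) − (-393.5) = 172.5 kJ/mol

ΔHrxn = 172.5 kJ/mol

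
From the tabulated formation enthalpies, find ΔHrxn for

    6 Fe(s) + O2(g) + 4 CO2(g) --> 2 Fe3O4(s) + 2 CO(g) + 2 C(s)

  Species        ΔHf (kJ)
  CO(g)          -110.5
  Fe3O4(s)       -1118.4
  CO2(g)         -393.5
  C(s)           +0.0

Products: 2·(-1118.4) + 2·(-110.5) + 2·(+0.0) = -2457.8
Reactants: 6·(+0.0) + 1·(+0.0) + 4·(-393.5) = -1574.0
ΔHrxn = (-2457.8) − (-1574.0) = -883.8 kJ

ΔHrxn = -883.8 kJ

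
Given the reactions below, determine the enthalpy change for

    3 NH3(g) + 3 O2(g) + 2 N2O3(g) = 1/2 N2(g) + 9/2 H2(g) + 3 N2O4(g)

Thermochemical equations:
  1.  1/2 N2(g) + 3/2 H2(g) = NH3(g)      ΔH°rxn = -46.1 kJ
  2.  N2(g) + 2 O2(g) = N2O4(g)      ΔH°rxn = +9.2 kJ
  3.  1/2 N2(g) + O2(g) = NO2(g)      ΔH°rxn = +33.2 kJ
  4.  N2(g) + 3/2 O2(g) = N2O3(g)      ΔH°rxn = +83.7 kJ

ΔH°rxn = -1.5 kJ

eq. 1 reversed and × 3: (-3)·(-46.1) = +138.3 kJ
eq. 2 × 3: (3)·(+9.2) = +27.6 kJ
eq. 3: not needed.
eq. 4 reversed and × 2: (-2)·(+83.7) = -167.4 kJ
Summing the manipulated equations, ΔH°rxn = (+138.3) + (+27.6) + (-167.4) = -1.5 kJ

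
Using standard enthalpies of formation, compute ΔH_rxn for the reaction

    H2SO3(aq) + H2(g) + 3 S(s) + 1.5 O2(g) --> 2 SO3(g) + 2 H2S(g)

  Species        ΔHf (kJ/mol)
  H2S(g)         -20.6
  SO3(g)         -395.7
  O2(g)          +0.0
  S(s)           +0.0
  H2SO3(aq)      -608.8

ΔH°rxn = Σ nΔHf°(products) − Σ nΔHf°(reactants).
Products: 2·(-395.7) + 2·(-20.6) = -832.6
Reactants: 1·(-608.8) + 1·(+0.0) + 3·(+0.0) + 3/2·(+0.0) = -608.8
ΔH_rxn = (-832.6) − (-608.8) = -223.8 kJ/mol

ΔH_rxn = -223.8 kJ/mol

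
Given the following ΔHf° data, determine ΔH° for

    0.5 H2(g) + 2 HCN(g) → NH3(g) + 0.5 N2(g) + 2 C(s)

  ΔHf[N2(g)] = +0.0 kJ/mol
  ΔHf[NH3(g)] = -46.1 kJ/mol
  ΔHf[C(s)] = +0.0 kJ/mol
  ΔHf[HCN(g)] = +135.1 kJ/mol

Products: 1·(-46.1) + 1/2·(+0.0) + 2·(+0.0) = -46.1
Reactants: 1/2·(+0.0) + 2·(+135.1) = +270.2
ΔH° = (-46.1) − (+270.2) = -316.3 kJ/mol

ΔH° = -316.3 kJ/mol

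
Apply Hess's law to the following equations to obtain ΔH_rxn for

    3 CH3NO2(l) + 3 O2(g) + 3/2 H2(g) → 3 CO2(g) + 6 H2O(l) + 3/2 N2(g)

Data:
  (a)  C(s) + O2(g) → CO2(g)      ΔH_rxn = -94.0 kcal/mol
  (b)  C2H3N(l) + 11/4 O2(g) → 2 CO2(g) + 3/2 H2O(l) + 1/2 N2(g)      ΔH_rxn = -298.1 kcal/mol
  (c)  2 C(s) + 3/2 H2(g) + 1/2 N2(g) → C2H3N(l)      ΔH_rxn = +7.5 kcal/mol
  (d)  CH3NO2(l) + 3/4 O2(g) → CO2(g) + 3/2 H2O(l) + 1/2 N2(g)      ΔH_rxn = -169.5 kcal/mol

(a) reversed and × 2: (-2)·(-94.0) = +188.0 kcal/mol
(b) as written: -298.1 kcal/mol
(c) as written: +7.5 kcal/mol
(d) × 3: (3)·(-169.5) = -508.5 kcal/mol
By Hess's law, ΔH_rxn = (-2)·(-94.0) + (1)·(-298.1) + (1)·(+7.5) + (3)·(-169.5) = -611.1 kcal/mol

ΔH_rxn = -611.1 kcal/mol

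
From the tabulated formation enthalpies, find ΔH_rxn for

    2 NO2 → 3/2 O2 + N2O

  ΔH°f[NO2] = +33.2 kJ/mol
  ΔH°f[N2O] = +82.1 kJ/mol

ΔH_rxn = 15.7 kJ/mol

Products: 3/2·(+0.0) + 1·(+82.1) = +82.1
Reactants: 2·(+33.2) = +66.4
ΔH_rxn = (+82.1) − (+66.4) = 15.7 kJ/mol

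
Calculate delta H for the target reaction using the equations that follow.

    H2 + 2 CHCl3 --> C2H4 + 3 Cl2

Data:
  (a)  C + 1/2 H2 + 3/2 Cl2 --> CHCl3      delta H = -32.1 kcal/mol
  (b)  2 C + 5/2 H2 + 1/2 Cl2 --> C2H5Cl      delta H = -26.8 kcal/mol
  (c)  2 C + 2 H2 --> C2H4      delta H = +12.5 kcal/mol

(a) reversed and × 2: (-2)·(-32.1) = +64.2 kcal/mol
(b): not needed.
(c) as written: +12.5 kcal/mol
Summing the manipulated equations, delta H = (+64.2) + (+12.5) = 76.7 kcal/mol

delta H = 76.7 kcal/mol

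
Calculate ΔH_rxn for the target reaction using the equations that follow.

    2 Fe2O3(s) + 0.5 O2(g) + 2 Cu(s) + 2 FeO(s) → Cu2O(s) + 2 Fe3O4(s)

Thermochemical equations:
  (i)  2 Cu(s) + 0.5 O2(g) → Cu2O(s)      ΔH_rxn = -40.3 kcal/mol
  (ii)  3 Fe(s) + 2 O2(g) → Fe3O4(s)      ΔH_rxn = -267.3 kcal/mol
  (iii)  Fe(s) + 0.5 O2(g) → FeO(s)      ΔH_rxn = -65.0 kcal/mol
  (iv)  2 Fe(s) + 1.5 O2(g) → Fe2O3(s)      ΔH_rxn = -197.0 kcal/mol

ΔH_rxn = -50.9 kcal/mol

(i) as written: -40.3 kcal/mol
(ii) × 2: (2)·(-267.3) = -534.6 kcal/mol
(iii) reversed and × 2: (-2)·(-65.0) = +130.0 kcal/mol
(iv) reversed and × 2: (-2)·(-197.0) = +394.0 kcal/mol
ΔH_rxn = (1)·(-40.3) + (2)·(-267.3) + (-2)·(-65.0) + (-2)·(-197.0) = -50.9 kcal/mol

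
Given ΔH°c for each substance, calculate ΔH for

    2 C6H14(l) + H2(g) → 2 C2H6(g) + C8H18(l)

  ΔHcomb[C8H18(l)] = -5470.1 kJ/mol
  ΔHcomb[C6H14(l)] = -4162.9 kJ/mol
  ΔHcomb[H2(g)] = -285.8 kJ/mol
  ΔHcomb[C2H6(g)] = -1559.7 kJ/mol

ΔH = -22.1 kJ/mol

Using ΔH = Σ nΔHc°(reactants) − Σ nΔHc°(products):
= [2·(-4162.9) + 1·(-285.8)] − [2·(-1559.7) + 1·(-5470.1)]
= -22.1 kJ/mol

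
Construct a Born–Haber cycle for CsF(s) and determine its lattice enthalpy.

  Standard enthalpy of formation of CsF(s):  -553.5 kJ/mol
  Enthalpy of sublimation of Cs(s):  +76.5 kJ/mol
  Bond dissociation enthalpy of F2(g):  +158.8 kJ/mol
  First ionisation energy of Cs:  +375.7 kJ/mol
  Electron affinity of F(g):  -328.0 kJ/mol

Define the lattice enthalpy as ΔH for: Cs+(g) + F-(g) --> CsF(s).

U = -757.1 kJ/mol

ΔHf° = 1·ΔHsub + 1·(ΣIE) + 1/2·D(F2) + 1·EA + U
-553.5 = 1·(+76.5) + 1·(+375.7) + 1/2·(+158.8) + 1·(-328.0) + U
U = -553.5 − (+203.6) = -757.1 kJ/mol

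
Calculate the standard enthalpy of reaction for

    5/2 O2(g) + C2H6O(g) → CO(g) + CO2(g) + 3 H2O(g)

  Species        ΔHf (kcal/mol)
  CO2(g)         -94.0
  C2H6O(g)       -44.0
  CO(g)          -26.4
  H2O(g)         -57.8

ΔH_rxn = -249.8 kcal/mol

ΔH°rxn = Σ nΔHf°(products) − Σ nΔHf°(reactants).
Products: 1·(-26.4) + 1·(-94.0) + 3·(-57.8) = -293.8
Reactants: 5/2·(+0.0) + 1·(-44.0) = -44.0
ΔH_rxn = (-293.8) − (-44.0) = -249.8 kcal/mol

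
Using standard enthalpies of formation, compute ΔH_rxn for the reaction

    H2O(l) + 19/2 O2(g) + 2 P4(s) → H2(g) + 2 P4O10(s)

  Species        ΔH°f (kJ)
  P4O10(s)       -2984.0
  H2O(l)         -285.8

Products: 1·(+0.0) + 2·(-2984.0) = -5968.0
Reactants: 1·(-285.8) + 19/2·(+0.0) + 2·(+0.0) = -285.8
ΔH_rxn = (-5968.0) − (-285.8) = -5682.2 kJ

ΔH_rxn = -5682.2 kJ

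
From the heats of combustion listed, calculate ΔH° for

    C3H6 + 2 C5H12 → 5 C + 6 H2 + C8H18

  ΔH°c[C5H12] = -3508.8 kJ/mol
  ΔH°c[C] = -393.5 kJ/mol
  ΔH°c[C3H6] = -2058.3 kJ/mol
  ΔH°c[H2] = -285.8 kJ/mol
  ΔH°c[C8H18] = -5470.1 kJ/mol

With combustion enthalpies, reactants minus products:
= [1·(-2058.3) + 2·(-3508.8)] − [5·(-393.5) + 6·(-285.8) + 1·(-5470.1)]
= 76.5 kJ/mol

ΔH° = 76.5 kJ/mol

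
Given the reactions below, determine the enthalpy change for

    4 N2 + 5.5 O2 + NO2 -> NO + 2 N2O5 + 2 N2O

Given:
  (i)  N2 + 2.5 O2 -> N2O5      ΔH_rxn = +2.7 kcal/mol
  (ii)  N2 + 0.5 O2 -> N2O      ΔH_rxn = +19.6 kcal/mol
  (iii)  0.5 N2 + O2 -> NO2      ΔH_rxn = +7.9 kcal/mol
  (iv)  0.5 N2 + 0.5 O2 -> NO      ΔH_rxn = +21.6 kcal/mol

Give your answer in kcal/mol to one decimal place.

ΔH_rxn = 58.3 kcal/mol

(i) × 2: (2)·(+2.7) = +5.4 kcal/mol
(ii) × 2: (2)·(+19.6) = +39.2 kcal/mol
(iii) reversed: -7.9 kcal/mol
(iv) as written: +21.6 kcal/mol
ΔH_rxn = (+5.4) + (+39.2) + (-7.9) + (+21.6) = 58.3 kcal/mol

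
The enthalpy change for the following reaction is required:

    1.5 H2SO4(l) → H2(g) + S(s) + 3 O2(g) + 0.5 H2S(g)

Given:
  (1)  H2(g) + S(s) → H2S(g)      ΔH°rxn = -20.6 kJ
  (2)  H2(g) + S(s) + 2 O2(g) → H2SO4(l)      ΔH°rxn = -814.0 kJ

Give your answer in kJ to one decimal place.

(1) × 1/2: (1/2)·(-20.6) = -10.3 kJ
(2) reversed and × 3/2: (-3/2)·(-814.0) = +1221.0 kJ
ΔH°rxn = (1/2)·(-20.6) + (-3/2)·(-814.0) = 1210.7 kJ

ΔH°rxn = 1210.7 kJ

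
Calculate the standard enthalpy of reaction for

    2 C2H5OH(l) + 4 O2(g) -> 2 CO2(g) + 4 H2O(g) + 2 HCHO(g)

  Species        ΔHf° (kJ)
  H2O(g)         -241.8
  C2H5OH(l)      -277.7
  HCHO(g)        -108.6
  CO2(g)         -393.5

ΔH°rxn = Σ nΔHf°(products) − Σ nΔHf°(reactants).
Products: 2·(-393.5) + 4·(-241.8) + 2·(-108.6) = -1971.4
Reactants: 2·(-277.7) + 4·(+0.0) = -555.4
ΔHrxn = (-1971.4) − (-555.4) = -1416.0 kJ

ΔHrxn = -1416.0 kJ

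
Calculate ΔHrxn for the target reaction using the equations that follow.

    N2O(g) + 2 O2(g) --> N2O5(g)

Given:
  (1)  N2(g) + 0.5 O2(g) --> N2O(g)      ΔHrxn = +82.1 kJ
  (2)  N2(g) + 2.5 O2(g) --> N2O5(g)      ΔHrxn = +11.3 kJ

(1) reversed: -82.1 kJ
(2) as written: +11.3 kJ
ΔHrxn = (-1)·(+82.1) + (1)·(+11.3) = -70.8 kJ

ΔHrxn = -70.8 kJ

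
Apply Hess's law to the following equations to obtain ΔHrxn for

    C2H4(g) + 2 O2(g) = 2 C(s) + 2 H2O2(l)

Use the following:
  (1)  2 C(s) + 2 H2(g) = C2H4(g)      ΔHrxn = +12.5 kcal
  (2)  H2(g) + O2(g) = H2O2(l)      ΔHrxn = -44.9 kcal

ΔHrxn = -102.3 kcal

(1) reversed (reverse to put C2H4(g) on the reactant side): -12.5 kcal
(2) × 2 (×2 to match 2 H2O2(l) in the target): (2)·(-44.9) = -89.8 kcal
Combining the equations, ΔHrxn = (-12.5) + (-89.8) = -102.3 kcal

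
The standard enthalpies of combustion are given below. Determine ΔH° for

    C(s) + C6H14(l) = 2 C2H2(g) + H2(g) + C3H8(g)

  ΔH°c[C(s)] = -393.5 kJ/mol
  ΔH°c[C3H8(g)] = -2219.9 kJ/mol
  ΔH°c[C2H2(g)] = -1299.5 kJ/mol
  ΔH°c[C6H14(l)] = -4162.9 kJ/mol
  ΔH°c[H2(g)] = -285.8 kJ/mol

With combustion enthalpies, reactants minus products:
= [1·(-393.5) + 1·(-4162.9)] − [2·(-1299.5) + 1·(-285.8) + 1·(-2219.9)]
= 548.3 kJ/mol

ΔH° = 548.3 kJ/mol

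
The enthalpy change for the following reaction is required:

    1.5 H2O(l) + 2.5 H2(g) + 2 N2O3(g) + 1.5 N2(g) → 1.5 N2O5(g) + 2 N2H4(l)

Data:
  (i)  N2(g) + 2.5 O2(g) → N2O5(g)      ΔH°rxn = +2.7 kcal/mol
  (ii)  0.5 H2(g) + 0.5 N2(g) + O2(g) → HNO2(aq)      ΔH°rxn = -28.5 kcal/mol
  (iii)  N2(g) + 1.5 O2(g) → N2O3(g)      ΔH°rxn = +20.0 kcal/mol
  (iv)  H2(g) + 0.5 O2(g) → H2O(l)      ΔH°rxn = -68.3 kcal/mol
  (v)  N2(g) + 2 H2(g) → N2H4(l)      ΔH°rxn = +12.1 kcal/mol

ΔH°rxn = 90.7 kcal/mol

(i) × 3/2: (3/2)·(+2.7) = +4.05 kcal/mol
(ii): not needed.
(iii) reversed and × 2: (-2)·(+20.0) = -40.0 kcal/mol
(iv) reversed and × 3/2: (-3/2)·(-68.3) = +102.45 kcal/mol
(v) × 2: (2)·(+12.1) = +24.2 kcal/mol
ΔH°rxn = (3/2)·(+2.7) + (-2)·(+20.0) + (-3/2)·(-68.3) + (2)·(+12.1) = 90.7 kcal/mol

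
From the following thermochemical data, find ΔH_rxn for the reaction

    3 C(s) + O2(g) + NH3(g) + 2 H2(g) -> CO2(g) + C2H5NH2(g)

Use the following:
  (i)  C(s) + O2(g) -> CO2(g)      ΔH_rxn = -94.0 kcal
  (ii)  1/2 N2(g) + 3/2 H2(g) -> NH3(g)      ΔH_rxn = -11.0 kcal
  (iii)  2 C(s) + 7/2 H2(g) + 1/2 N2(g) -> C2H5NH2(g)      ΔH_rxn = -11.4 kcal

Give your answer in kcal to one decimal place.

(i) as written (CO2(g) already on the product side): -94.0 kcal
(ii) reversed (reverse to put NH3(g) on the reactant side): +11.0 kcal
(iii) as written (C2H5NH2(g) already on the product side): -11.4 kcal
Summing the manipulated equations, ΔH_rxn = (1)·(-94.0) + (-1)·(-11.0) + (1)·(-11.4) = -94.4 kcal

ΔH_rxn = -94.4 kcal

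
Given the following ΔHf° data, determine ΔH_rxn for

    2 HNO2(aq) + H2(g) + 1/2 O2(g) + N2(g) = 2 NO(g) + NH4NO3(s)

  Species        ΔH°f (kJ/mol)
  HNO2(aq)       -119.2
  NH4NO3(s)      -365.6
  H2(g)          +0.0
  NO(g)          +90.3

Products: 2·(+90.3) + 1·(-365.6) = -185.0
Reactants: 2·(-119.2) + 1·(+0.0) + 1/2·(+0.0) + 1·(+0.0) = -238.4
ΔH_rxn = (-185.0) − (-238.4) = 53.4 kJ/mol

ΔH_rxn = 53.4 kJ/mol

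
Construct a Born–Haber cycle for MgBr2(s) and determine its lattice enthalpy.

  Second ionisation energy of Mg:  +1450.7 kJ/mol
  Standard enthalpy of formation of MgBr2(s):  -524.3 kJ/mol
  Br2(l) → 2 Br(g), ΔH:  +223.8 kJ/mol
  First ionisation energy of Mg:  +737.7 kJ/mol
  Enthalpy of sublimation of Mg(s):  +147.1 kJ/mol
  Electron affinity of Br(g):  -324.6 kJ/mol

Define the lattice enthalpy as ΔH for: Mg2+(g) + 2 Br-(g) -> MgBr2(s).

ΔHf° = 1·ΔHsub + 1·(ΣIE) + 1·D(Br2) + 2·EA + U
-524.3 = 1·(+147.1) + 1·(+2188.4) + 1·(+223.8) + 2·(-324.6) + U
U = -524.3 − (+1910.1) = -2434.4 kJ/mol

U = -2434.4 kJ/mol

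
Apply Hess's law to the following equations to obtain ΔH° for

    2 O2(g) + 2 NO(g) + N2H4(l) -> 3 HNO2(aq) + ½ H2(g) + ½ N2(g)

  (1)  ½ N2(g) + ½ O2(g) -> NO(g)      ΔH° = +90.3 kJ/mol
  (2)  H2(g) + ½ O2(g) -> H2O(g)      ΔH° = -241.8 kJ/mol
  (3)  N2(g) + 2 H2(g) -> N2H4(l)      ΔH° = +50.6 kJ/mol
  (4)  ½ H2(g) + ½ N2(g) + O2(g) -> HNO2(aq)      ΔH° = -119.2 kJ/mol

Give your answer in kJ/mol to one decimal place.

ΔH° = -588.8 kJ/mol

(1) reversed and × 2 (reverse to put NO(g) on the reactant side; scale by 2 for the 2 NO(g)): (-2)·(+90.3) = -180.6 kJ/mol
(2): not needed (H2O(g) appears nowhere else).
(3) reversed (reverse to put N2H4(l) on the reactant side): -50.6 kJ/mol
(4) × 3 (scale by 3 for the 3 HNO2(aq)): (3)·(-119.2) = -357.6 kJ/mol
ΔH° = (-2)·(+90.3) + (-1)·(+50.6) + (3)·(-119.2) = -588.8 kJ/mol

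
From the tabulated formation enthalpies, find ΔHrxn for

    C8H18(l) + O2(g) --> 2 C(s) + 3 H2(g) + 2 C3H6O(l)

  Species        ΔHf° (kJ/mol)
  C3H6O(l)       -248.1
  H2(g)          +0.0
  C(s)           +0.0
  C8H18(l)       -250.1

ΔHrxn = -246.1 kJ/mol

ΔH°rxn = Σ nΔHf°(products) − Σ nΔHf°(reactants).
Products: 2·(+0.0) + 3·(+0.0) + 2·(-248.1) = -496.2
Reactants: 1·(-250.1) + 1·(+0.0) = -250.1
ΔHrxn = (-496.2) − (-250.1) = -246.1 kJ/mol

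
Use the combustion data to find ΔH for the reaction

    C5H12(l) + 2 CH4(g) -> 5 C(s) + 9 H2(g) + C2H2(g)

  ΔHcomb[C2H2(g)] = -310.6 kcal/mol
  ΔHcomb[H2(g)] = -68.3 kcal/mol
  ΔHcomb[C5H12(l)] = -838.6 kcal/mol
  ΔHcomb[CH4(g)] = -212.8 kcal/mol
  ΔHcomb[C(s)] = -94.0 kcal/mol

Using ΔH = Σ nΔHc°(reactants) − Σ nΔHc°(products):
= [1·(-838.6) + 2·(-212.8)] − [5·(-94.0) + 9·(-68.3) + 1·(-310.6)]
= 131.1 kcal/mol

ΔH = 131.1 kcal/mol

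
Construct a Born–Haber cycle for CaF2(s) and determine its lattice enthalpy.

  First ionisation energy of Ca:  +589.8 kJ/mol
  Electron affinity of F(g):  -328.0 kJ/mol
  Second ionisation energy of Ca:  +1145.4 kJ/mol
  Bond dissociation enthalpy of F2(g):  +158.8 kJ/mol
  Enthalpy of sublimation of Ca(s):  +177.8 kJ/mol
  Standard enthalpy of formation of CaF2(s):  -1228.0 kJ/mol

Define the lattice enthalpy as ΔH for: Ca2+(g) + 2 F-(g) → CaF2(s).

U = -2643.8 kJ/mol

ΔHf° = 1·ΔHsub + 1·(ΣIE) + 1·D(F2) + 2·EA + U
-1228.0 = 1·(+177.8) + 1·(+1735.2) + 1·(+158.8) + 2·(-328.0) + U
U = -1228.0 − (+1415.8) = -2643.8 kJ/mol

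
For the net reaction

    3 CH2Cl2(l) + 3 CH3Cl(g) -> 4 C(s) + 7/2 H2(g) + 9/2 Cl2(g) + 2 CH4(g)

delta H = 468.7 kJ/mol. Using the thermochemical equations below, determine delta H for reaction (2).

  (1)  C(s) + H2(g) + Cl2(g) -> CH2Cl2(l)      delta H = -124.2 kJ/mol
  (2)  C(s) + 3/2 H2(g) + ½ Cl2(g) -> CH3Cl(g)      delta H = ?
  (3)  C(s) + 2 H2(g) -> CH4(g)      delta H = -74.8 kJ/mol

(1) reversed and × 3 (reverse to put CH2Cl2(l) on the reactant side; scale by 3 for the 3 CH2Cl2(l)): (-3)·(-124.2) = +372.6 kJ/mol
(2) reversed and × 3 (reverse to put CH3Cl(g) on the reactant side; scale by 3 for the 3 CH3Cl(g)): contributes −3·x
(3) × 2 (×2 to match 2 CH4(g) in the target): (2)·(-74.8) = -149.6 kJ/mol
+468.7 = (+372.6) + (-149.6) − 3·x
x = (+468.7 − (+223.0)) / (-3) = -81.9 kJ/mol

delta H = -81.9 kJ/mol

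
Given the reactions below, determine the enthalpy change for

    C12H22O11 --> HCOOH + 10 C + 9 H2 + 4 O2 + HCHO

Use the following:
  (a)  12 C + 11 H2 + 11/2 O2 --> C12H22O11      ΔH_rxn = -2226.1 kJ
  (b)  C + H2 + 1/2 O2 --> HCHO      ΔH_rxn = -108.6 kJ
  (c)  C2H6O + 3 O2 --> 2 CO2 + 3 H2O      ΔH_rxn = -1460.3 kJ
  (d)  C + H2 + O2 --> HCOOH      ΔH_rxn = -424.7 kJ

(a) reversed: +2226.1 kJ
(b) as written: -108.6 kJ
(c): not needed.
(d) as written: -424.7 kJ
ΔH_rxn = (+2226.1) + (-108.6) + (-424.7) = 1692.8 kJ

ΔH_rxn = 1692.8 kJ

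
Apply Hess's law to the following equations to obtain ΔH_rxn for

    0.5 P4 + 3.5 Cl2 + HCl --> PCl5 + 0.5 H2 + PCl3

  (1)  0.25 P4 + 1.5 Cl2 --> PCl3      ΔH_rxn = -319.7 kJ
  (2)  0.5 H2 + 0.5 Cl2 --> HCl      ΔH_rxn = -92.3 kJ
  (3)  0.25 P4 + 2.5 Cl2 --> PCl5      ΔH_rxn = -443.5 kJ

(1) as written (PCl3 already on the product side): -319.7 kJ
(2) reversed (HCl must end up as a reactant): +92.3 kJ
(3) as written (PCl5 already on the product side): -443.5 kJ
By Hess's law, ΔH_rxn = (-319.7) + (+92.3) + (-443.5) = -670.9 kJ

ΔH_rxn = -670.9 kJ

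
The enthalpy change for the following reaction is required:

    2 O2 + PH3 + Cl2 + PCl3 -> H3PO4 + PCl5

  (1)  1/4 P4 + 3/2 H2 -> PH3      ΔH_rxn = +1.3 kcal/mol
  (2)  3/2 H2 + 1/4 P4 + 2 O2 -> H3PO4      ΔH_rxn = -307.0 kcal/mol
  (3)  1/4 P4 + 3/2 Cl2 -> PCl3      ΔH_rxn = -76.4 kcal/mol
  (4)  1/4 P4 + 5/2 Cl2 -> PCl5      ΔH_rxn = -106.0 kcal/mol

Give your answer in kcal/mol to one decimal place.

ΔH_rxn = -337.9 kcal/mol

(1) reversed (reverse to put PH3 on the reactant side): -1.3 kcal/mol
(2) as written (H3PO4 already on the product side): -307.0 kcal/mol
(3) reversed (reverse to put PCl3 on the reactant side): +76.4 kcal/mol
(4) as written (PCl5 already on the product side): -106.0 kcal/mol
Combining the equations, ΔH_rxn = (-1)·(+1.3) + (1)·(-307.0) + (-1)·(-76.4) + (1)·(-106.0) = -337.9 kcal/mol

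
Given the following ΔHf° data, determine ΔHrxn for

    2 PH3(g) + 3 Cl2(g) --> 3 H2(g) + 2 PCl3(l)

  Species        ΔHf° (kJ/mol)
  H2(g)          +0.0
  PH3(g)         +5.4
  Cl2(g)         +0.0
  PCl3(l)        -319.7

ΔHrxn = -650.2 kJ/mol

ΔH°rxn = Σ nΔHf°(products) − Σ nΔHf°(reactants).
Products: 3·(+0.0) + 2·(-319.7) = -639.4
Reactants: 2·(+5.4) + 3·(+0.0) = +10.8
ΔHrxn = (-639.4) − (+10.8) = -650.2 kJ/mol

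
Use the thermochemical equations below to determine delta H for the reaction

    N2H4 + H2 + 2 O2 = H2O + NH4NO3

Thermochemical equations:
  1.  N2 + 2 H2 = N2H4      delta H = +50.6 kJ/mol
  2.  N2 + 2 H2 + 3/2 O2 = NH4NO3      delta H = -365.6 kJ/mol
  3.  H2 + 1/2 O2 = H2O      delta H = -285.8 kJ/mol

eq. 1 reversed: -50.6 kJ/mol
eq. 2 as written: -365.6 kJ/mol
eq. 3 as written: -285.8 kJ/mol
delta H = (-1)·(+50.6) + (1)·(-365.6) + (1)·(-285.8) = -702.0 kJ/mol

delta H = -702.0 kJ/mol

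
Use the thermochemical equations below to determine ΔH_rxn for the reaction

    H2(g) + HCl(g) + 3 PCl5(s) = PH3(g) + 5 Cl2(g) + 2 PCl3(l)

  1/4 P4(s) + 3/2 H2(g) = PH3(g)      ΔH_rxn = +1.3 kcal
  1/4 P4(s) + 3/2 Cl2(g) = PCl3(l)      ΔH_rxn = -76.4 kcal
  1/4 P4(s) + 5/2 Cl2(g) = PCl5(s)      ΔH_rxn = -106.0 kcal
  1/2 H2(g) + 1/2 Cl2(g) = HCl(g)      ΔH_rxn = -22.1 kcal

equation 1 as written: +1.3 kcal
equation 2 × 2: (2)·(-76.4) = -152.8 kcal
equation 3 reversed and × 3: (-3)·(-106.0) = +318.0 kcal
equation 4 reversed: +22.1 kcal
ΔH_rxn = (1)·(+1.3) + (2)·(-76.4) + (-3)·(-106.0) + (-1)·(-22.1) = 188.6 kcal

ΔH_rxn = 188.6 kcal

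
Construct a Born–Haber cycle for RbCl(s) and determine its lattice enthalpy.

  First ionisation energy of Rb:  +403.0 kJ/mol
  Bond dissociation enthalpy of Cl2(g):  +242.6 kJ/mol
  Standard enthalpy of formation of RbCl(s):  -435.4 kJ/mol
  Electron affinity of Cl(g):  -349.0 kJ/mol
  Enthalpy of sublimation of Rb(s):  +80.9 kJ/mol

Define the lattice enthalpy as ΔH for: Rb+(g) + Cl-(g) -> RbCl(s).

U = -691.6 kJ/mol

ΔHf° = 1·ΔHsub + 1·(ΣIE) + 1/2·D(Cl2) + 1·EA + U
-435.4 = 1·(+80.9) + 1·(+403.0) + 1/2·(+242.6) + 1·(-349.0) + U
U = -435.4 − (+256.2) = -691.6 kJ/mol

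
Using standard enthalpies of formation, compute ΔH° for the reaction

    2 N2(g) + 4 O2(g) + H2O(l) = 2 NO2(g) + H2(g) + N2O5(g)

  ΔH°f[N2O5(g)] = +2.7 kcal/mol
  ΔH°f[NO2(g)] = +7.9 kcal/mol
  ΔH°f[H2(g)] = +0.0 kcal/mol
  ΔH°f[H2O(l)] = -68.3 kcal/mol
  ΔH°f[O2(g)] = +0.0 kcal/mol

ΔH° = 86.8 kcal/mol

Products: 2·(+7.9) + 1·(+0.0) + 1·(+2.7) = +18.5
Reactants: 2·(+0.0) + 4·(+0.0) + 1·(-68.3) = -68.3
ΔH° = (+18.5) − (-68.3) = 86.8 kcal/mol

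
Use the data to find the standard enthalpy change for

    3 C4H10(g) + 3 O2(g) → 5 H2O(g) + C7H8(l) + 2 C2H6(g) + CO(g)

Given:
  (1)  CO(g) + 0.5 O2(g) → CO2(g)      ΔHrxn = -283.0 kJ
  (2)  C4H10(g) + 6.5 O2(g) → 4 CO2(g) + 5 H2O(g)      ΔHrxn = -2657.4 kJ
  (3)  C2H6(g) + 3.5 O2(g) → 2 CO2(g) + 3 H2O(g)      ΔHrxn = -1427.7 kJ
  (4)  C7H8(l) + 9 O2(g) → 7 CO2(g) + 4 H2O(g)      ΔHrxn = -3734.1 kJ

(1) reversed: +283.0 kJ
(2) × 3: (3)·(-2657.4) = -7972.2 kJ
(3) reversed and × 2: (-2)·(-1427.7) = +2855.4 kJ
(4) reversed: +3734.1 kJ
ΔHrxn = (-1)·(-283.0) + (3)·(-2657.4) + (-2)·(-1427.7) + (-1)·(-3734.1) = -1099.7 kJ

ΔHrxn = -1099.7 kJ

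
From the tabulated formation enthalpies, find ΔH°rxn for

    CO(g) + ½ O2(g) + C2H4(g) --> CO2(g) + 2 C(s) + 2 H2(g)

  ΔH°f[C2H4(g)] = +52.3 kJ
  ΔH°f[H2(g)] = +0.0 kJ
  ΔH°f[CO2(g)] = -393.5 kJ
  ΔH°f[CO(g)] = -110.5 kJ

ΔH°rxn = -335.3 kJ

Products: 1·(-393.5) + 2·(+0.0) + 2·(+0.0) = -393.5
Reactants: 1·(-110.5) + 1/2·(+0.0) + 1·(+52.3) = -58.2
ΔH°rxn = (-393.5) − (-58.2) = -335.3 kJ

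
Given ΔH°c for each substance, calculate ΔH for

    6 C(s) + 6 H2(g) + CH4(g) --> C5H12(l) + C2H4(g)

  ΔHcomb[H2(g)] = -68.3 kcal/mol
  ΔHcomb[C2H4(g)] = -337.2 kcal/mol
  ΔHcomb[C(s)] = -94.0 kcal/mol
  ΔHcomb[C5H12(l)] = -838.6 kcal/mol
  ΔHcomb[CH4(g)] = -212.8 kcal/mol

ΔH = -10.8 kcal/mol

With combustion enthalpies, reactants minus products:
= [6·(-94.0) + 6·(-68.3) + 1·(-212.8)] − [1·(-838.6) + 1·(-337.2)]
= -10.8 kcal/mol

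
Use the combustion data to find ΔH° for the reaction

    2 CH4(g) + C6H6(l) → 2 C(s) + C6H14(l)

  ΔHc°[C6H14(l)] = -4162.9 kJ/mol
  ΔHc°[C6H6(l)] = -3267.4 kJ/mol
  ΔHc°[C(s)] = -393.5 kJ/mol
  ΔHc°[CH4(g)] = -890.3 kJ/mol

ΔH° = -98.1 kJ/mol

With combustion enthalpies, reactants minus products:
= [2·(-890.3) + 1·(-3267.4)] − [2·(-393.5) + 1·(-4162.9)]
= -98.1 kJ/mol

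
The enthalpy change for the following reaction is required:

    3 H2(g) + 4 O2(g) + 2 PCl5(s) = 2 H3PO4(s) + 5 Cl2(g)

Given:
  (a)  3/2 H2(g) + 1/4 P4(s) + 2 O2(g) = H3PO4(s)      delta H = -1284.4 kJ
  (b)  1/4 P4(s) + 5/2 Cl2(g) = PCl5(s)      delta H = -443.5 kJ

delta H = -1681.8 kJ

(a) × 2 (×2 to match 2 H3PO4(s) in the target): (2)·(-1284.4) = -2568.8 kJ
(b) reversed and × 2 (PCl5(s) must end up as a reactant; scale by 2 for the 2 PCl5(s)): (-2)·(-443.5) = +887.0 kJ
Combining the equations, delta H = (-2568.8) + (+887.0) = -1681.8 kJ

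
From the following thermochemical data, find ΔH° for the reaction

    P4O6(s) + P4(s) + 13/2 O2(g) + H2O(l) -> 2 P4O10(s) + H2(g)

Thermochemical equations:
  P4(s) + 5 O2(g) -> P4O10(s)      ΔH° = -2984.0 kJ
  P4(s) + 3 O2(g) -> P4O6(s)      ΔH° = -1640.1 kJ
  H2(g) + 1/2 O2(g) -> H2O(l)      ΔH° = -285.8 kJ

equation 1 × 2 (×2 to match 2 P4O10(s) in the target): (2)·(-2984.0) = -5968.0 kJ
equation 2 reversed (reverse to put P4O6(s) on the reactant side): +1640.1 kJ
equation 3 reversed (reverse to put H2O(l) on the reactant side): +285.8 kJ
ΔH° = (-5968.0) + (+1640.1) + (+285.8) = -4042.1 kJ

ΔH° = -4042.1 kJ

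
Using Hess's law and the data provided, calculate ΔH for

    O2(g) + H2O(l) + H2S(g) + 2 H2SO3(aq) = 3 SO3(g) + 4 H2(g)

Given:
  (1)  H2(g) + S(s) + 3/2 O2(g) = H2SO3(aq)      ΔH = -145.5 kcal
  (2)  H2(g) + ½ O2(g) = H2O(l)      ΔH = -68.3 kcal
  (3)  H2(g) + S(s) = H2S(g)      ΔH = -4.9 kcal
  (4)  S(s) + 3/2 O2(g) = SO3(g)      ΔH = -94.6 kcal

ΔH = 80.4 kcal

(1) reversed and × 2 (reverse to put H2SO3(aq) on the reactant side; ×2 to match 2 H2SO3(aq) in the target): (-2)·(-145.5) = +291.0 kcal
(2) reversed (reverse to put H2O(l) on the reactant side): +68.3 kcal
(3) reversed (reverse to put H2S(g) on the reactant side): +4.9 kcal
(4) × 3 (×3 to match 3 SO3(g) in the target): (3)·(-94.6) = -283.8 kcal
By Hess's law, ΔH = (-2)·(-145.5) + (-1)·(-68.3) + (-1)·(-4.9) + (3)·(-94.6) = 80.4 kcal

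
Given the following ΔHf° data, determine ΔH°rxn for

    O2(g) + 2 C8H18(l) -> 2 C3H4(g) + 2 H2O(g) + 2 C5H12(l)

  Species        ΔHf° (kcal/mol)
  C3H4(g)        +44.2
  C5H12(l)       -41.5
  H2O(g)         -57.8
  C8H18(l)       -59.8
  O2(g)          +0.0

ΔH°rxn = Σ nΔHf°(products) − Σ nΔHf°(reactants).
Products: 2·(+44.2) + 2·(-57.8) + 2·(-41.5) = -110.2
Reactants: 1·(+0.0) + 2·(-59.8) = -119.6
ΔH°rxn = (-110.2) − (-119.6) = 9.4 kcal/mol

ΔH°rxn = 9.4 kcal/mol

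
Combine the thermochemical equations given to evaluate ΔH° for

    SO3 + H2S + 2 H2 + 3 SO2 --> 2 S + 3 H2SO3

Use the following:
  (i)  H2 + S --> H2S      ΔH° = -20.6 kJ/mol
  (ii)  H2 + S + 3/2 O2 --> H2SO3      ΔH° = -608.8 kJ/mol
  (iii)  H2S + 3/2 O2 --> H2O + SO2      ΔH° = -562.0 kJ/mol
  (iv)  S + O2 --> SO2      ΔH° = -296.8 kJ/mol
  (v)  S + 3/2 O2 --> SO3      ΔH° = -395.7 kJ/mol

ΔH° = -519.7 kJ/mol

(i) reversed: +20.6 kJ/mol
(ii) × 3 (scale by 3 for the 3 H2SO3): (3)·(-608.8) = -1826.4 kJ/mol
(iii): not needed (H2O appears nowhere else).
(iv) reversed and × 3: (-3)·(-296.8) = +890.4 kJ/mol
(v) reversed (reverse to put SO3 on the reactant side): +395.7 kJ/mol
ΔH° = (-1)·(-20.6) + (3)·(-608.8) + (-3)·(-296.8) + (-1)·(-395.7) = -519.7 kJ/mol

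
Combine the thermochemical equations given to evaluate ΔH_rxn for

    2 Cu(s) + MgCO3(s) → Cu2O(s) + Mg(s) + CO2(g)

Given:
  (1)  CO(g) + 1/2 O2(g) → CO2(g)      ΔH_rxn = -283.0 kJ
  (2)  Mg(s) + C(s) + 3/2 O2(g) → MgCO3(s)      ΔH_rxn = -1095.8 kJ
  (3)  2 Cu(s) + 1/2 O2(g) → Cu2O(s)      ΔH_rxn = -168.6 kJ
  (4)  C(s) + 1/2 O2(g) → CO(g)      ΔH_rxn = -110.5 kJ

(1) as written (CO2(g) already on the product side): -283.0 kJ
(2) reversed (reverse to put MgCO3(s) on the reactant side): +1095.8 kJ
(3) as written (Cu2O(s) already on the product side): -168.6 kJ
(4) as written: -110.5 kJ
Summing the manipulated equations, ΔH_rxn = (1)·(-283.0) + (-1)·(-1095.8) + (1)·(-168.6) + (1)·(-110.5) = 533.7 kJ

ΔH_rxn = 533.7 kJ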